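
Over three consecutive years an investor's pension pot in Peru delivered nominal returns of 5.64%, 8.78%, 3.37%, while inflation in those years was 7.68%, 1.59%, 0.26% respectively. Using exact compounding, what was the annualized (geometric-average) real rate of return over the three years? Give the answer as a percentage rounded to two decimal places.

2.70%

Nominal growth factor = 1.0564 × 1.0878 × 1.0337 = 1.18787834
Price-level growth factor = 1.0768 × 1.0159 × 1.0026 = 1.09676531
Real growth factor = 1.18787834 / 1.09676531 = 1.08307431
Annualized real rate = 1.08307431^(1/3) − 1 = 2.6958% → 2.70%.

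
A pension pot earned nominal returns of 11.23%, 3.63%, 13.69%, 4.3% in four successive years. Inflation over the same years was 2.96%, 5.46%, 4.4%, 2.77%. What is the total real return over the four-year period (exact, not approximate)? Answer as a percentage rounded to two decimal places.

17.33%

Compound the nominal returns: 1.1123 × 1.0363 × 1.1369 × 1.0430 = 1.366828.
Compound inflation: 1.0296 × 1.0546 × 1.0440 × 1.0277 = 1.164993.
Deflate: 1.366828 / 1.164993 = 1.173251.
Total real return = 1.173251 − 1 → 17.33%.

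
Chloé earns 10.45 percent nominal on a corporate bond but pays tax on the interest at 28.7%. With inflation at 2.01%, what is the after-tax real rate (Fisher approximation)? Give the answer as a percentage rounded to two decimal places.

After-tax nominal return = 10.45% × (1 − 0.287) = 7.45085%.
r ≈ 7.45085% − 2.01% → 5.44%.

5.44%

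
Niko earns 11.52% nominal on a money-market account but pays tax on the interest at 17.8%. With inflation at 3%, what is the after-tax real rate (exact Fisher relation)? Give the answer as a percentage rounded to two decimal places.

After-tax nominal return = 11.52% × (1 − 0.178) = 9.46944%.
1 + r = 1.0946944 / 1.03000 = 1.062810
After-tax real rate = 1.062810 − 1 → 6.28%.

6.28%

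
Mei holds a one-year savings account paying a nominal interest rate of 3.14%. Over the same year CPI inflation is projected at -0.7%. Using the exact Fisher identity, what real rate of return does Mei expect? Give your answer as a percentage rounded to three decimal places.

3.867%

By the Fisher identity, 1 + r = (1 + i)/(1 + π).
1 + r = 1.03140 / 0.99300 = 1.038671
r = 1.038671 − 1 = 3.8671%, i.e. 3.867%.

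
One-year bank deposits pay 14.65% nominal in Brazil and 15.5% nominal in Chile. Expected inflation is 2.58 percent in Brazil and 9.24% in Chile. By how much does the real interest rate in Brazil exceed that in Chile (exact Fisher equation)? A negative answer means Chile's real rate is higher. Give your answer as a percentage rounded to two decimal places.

6.04%

Brazil: (1 + 0.1465)/(1 + 0.0258) − 1 = 11.7664%
Chile: (1 + 0.1550)/(1 + 0.0924) − 1 = 5.7305%
Differential = 11.7664% − 5.7305% = 6.0359% → 6.04%.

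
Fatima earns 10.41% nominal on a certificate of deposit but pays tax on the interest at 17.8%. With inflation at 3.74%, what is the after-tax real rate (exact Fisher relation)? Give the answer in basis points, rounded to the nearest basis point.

464 basis points

After-tax nominal return = 10.41% × (1 − 0.178) = 8.55702%.
1 + r = 1.0855702 / 1.03740 = 1.046434
After-tax real rate = 1.046434 − 1 → 464 basis points.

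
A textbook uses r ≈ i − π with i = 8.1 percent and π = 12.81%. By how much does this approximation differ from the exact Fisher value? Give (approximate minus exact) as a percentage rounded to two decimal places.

Approximate: r ≈ 8.100% − 12.810% = -4.7100%
Exact: (1 + 0.0810)/(1 + 0.1281) − 1 = -4.1752%
Error = -4.7100% − (-4.1752%) = -0.5348% → -0.53%.

-0.53%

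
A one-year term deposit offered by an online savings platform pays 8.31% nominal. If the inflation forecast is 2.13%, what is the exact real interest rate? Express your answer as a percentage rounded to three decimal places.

6.051%

By the Fisher relation, 1 + r = (1 + i)/(1 + π).
1 + r = 1.08310 / 1.02130 = 1.060511
r = 1.060511 − 1 = 6.0511%, i.e. 6.051%.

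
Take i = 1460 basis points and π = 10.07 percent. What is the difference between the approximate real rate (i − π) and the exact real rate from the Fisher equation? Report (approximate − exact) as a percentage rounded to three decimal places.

Approximate: r ≈ 14.600% − 10.070% = 4.5300%
Exact: (1 + 0.1460)/(1 + 0.1007) − 1 = 4.1156%
Error = 4.5300% − 4.1156% = 0.4144% → 0.414%.

0.414%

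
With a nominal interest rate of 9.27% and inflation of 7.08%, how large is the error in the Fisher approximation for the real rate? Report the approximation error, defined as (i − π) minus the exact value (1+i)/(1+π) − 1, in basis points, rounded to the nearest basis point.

14 basis points

Approximate: r ≈ 9.270% − 7.080% = 2.1900%
Exact: (1 + 0.0927)/(1 + 0.0708) − 1 = 2.0452%
Error = 2.1900% − 2.0452% = 0.1448% → 14 basis points.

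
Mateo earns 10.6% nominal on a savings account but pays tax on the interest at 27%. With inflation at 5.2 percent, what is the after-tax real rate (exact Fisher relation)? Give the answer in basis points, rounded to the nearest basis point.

After-tax nominal return = 10.6% × (1 − 0.27) = 7.7380%.
1 + r = 1.07738 / 1.05200 = 1.024125
After-tax real rate = 1.024125 − 1 → 241 basis points.

241 basis points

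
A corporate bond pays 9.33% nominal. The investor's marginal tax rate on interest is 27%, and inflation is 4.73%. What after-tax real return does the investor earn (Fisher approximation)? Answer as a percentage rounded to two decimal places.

2.08%

After-tax nominal return = 9.33% × (1 − 0.27) = 6.8109%.
r ≈ 6.8109% − 4.73% → 2.08%.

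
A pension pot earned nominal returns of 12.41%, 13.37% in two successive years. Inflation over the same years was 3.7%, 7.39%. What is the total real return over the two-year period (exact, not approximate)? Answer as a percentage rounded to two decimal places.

14.44%

Compound the nominal returns: 1.1241 × 1.1337 = 1.274392.
Compound inflation: 1.0370 × 1.0739 = 1.113634.
Deflate: 1.274392 / 1.113634 = 1.144354.
Total real return = 1.144354 − 1 → 14.44%.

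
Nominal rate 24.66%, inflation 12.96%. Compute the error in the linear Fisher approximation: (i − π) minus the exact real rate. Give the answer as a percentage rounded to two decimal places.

Approximate: r ≈ 24.660% − 12.960% = 11.7000%
Exact: (1 + 0.2466)/(1 + 0.1296) − 1 = 10.3576%
Error = 11.7000% − 10.3576% = 1.3424% → 1.34%.

1.34%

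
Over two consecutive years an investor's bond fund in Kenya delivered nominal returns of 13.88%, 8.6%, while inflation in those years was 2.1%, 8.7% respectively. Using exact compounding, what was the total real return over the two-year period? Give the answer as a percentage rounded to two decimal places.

11.44%

Compound the nominal returns: 1.1388 × 1.0860 = 1.236737.
Compound inflation: 1.0210 × 1.0870 = 1.109827.
Deflate: 1.236737 / 1.109827 = 1.114351.
Total real return = 1.114351 − 1 → 11.44%.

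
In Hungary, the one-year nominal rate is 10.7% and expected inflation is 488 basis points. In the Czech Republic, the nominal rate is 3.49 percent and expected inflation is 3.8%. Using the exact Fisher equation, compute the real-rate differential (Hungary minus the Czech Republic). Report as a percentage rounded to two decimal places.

Hungary: (1 + 0.1070)/(1 + 0.0488) − 1 = 5.5492%
The Czech Republic: (1 + 0.0349)/(1 + 0.0380) − 1 = -0.2987%
Differential = 5.5492% − (-0.2987%) = 5.8479% → 5.85%.

5.85%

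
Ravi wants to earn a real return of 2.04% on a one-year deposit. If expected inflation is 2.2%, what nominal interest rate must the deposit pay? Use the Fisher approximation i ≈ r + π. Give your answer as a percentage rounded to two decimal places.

i ≈ r + π = 2.04% + 2.2% = 4.24%.

4.24%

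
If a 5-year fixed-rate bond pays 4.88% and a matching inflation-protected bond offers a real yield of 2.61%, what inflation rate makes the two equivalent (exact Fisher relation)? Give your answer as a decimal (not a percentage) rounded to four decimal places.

(1 + π) = (1 + i)/(1 + r) = 1.04880 / 1.02610 = 1.022123
Break-even inflation = 1.022123 − 1 → 0.0221.

0.0221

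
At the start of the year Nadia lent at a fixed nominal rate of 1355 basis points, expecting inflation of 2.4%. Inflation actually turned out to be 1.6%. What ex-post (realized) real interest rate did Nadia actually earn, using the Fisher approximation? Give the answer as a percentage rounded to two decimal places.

Ex-post: 13.55% − 1.6% = 11.950%
So the realized real rate is 11.95%.

11.95%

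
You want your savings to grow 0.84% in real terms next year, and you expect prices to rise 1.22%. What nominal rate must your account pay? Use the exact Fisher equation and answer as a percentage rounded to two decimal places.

(1 + i) = (1 + r)(1 + π) = 1.00840 × 1.01220 = 1.02070248
i = 1.02070248 − 1, so the required nominal rate is 2.07%.

2.07%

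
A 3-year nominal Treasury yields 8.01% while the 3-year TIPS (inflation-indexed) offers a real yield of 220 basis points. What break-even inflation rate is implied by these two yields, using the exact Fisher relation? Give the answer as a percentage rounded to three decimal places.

(1 + π) = (1 + i)/(1 + r) = 1.08010 / 1.02200 = 1.056849
Break-even inflation = 1.056849 − 1 → 5.685%.

5.685%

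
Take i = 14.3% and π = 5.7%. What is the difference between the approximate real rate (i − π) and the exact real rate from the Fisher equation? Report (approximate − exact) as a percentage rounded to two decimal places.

0.46%

Approximate: r ≈ 14.300% − 5.700% = 8.6000%
Exact: (1 + 0.1430)/(1 + 0.0570) − 1 = 8.1362%
Error = 8.6000% − 8.1362% = 0.4638% → 0.46%.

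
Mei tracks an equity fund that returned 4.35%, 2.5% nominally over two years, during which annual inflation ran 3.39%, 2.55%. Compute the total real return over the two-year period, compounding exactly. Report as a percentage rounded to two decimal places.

Nominal growth factor = 1.0435 × 1.0250 = 1.069588
Price-level growth factor = 1.0339 × 1.0255 = 1.060264
Real growth factor = 1.069588 / 1.060264 = 1.008793
Total real return = 1.008793 − 1 → 0.88%.

0.88%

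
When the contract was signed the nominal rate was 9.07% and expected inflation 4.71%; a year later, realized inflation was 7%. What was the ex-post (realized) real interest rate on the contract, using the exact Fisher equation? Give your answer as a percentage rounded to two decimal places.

1.93%

Ex-post: (1 + 0.0907)/(1 + 0.0700) − 1 = 1.9346%
So the realized real rate is 1.93%.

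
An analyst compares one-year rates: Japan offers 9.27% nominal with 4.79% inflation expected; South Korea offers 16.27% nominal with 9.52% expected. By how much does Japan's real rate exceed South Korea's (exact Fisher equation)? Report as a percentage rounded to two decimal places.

-1.89%

Japan: (1 + 0.0927)/(1 + 0.0479) − 1 = 4.2752%
South Korea: (1 + 0.1627)/(1 + 0.0952) − 1 = 6.1633%
Differential = 4.2752% − 6.1633% = -1.8880% → -1.89%.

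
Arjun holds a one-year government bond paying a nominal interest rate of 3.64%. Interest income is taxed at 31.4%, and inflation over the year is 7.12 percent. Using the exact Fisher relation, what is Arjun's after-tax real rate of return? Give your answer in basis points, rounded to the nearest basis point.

After-tax nominal return = 3.64% × (1 − 0.314) = 2.49704%.
1 + r = 1.0249704 / 1.07120 = 0.956843
After-tax real rate = 0.956843 − 1 → -432 basis points.

-432 basis points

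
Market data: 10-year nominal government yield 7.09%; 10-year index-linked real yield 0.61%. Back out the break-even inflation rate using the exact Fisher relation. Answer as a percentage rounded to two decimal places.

(1 + π) = (1 + i)/(1 + r) = 1.07090 / 1.00610 = 1.064407
Break-even inflation = 1.064407 − 1 → 6.44%.

6.44%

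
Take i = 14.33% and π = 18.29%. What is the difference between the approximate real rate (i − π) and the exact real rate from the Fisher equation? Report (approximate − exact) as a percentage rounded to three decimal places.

-0.612%

Approximate: r ≈ 14.330% − 18.290% = -3.9600%
Exact: (1 + 0.1433)/(1 + 0.1829) − 1 = -3.3477%
Error = -3.9600% − (-3.3477%) = -0.6123% → -0.612%.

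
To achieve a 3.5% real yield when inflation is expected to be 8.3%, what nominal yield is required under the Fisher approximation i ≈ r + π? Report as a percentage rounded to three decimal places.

i ≈ r + π = 3.5% + 8.3% = 11.800%.

11.800%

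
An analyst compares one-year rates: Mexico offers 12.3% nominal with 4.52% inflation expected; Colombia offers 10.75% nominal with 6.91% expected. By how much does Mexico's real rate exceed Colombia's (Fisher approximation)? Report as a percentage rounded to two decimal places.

3.94%

Mexico: 12.3% − 4.52% = 7.780%
Colombia: 10.75% − 6.91% = 3.840%
Differential = 3.940% → 3.94%.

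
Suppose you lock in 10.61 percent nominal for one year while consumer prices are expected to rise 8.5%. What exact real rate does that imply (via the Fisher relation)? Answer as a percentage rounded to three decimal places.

1 + r = 1.10610 / 1.08500 = 1.019447
r = 1.019447 − 1 = 1.9447%, i.e. 1.945%.

1.945%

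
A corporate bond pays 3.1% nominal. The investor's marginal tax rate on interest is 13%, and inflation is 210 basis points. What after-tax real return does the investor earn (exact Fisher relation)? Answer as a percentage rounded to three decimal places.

0.585%

After-tax nominal return = 3.1% × (1 − 0.13) = 2.6970%.
1 + r = 1.02697 / 1.02100 = 1.005847
After-tax real rate = 1.005847 − 1 → 0.585%.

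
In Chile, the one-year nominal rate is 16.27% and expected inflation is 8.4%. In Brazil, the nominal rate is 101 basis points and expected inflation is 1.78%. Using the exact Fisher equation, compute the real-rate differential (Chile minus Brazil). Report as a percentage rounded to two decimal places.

8.02%

Chile: (1 + 0.1627)/(1 + 0.0840) − 1 = 7.2601%
Brazil: (1 + 0.0101)/(1 + 0.0178) − 1 = -0.7565%
Differential = 7.2601% − (-0.7565%) = 8.0167% → 8.02%.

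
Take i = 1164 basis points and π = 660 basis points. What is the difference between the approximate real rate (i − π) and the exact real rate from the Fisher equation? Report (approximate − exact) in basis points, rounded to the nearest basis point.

Approximate: r ≈ 11.640% − 6.600% = 5.0400%
Exact: (1 + 0.1164)/(1 + 0.0660) − 1 = 4.7280%
Error = 5.0400% − 4.7280% = 0.3120% → 31 basis points.

31 basis points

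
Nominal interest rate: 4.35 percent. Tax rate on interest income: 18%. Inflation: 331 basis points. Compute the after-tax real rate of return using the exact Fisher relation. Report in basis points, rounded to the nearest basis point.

After-tax nominal return = 4.35% × (1 − 0.18) = 3.5670%.
1 + r = 1.03567 / 1.03310 = 1.002488
After-tax real rate = 1.002488 − 1 → 25 basis points.

25 basis points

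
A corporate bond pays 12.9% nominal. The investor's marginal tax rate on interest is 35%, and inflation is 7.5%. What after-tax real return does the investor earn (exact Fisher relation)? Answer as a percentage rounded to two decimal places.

After-tax nominal return = 12.9% × (1 − 0.35) = 8.3850%.
1 + r = 1.08385 / 1.07500 = 1.008233
After-tax real rate = 1.008233 − 1 → 0.82%.

0.82%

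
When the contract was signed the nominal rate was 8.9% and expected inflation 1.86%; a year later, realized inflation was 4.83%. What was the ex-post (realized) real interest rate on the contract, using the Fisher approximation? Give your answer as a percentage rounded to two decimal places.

4.07%

Ex-post: 8.9% − 4.83% = 4.070%
So the realized real rate is 4.07%.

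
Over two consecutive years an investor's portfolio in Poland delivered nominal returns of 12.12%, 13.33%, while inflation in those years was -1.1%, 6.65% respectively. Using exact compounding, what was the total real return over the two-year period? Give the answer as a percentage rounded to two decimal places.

20.47%

Nominal growth factor = 1.1212 × 1.1333 = 1.270656
Price-level growth factor = 0.9890 × 1.0665 = 1.054769
Real growth factor = 1.270656 / 1.054769 = 1.204678
Total real return = 1.204678 − 1 → 20.47%.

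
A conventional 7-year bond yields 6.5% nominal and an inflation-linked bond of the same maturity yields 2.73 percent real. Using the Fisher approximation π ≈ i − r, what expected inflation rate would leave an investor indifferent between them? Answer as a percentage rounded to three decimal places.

π ≈ i − r = 6.5% − 2.73% → 3.770%.

3.770%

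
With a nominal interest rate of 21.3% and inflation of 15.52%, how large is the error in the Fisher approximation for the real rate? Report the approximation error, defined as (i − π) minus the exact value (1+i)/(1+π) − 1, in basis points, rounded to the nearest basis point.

78 basis points

Approximate: r ≈ 21.300% − 15.520% = 5.7800%
Exact: (1 + 0.2130)/(1 + 0.1552) − 1 = 5.0035%
Error = 5.7800% − 5.0035% = 0.7765% → 78 basis points.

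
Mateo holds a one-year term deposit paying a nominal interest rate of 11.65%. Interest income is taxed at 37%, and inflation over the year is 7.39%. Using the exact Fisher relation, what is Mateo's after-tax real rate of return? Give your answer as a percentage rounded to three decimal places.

After-tax nominal return = 11.65% × (1 − 0.37) = 7.3395%.
1 + r = 1.073395 / 1.07390 = 0.999530
After-tax real rate = 0.999530 − 1 → -0.047%.

-0.047%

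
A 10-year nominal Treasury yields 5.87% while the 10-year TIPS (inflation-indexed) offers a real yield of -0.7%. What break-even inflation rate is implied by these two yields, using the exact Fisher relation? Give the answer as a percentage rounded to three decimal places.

6.616%

(1 + π) = (1 + i)/(1 + r) = 1.05870 / 0.99300 = 1.066163
Break-even inflation = 1.066163 − 1 → 6.616%.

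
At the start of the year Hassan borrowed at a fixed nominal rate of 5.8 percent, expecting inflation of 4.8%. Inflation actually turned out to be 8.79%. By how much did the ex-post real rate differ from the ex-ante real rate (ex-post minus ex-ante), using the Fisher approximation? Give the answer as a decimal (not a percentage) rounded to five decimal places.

-0.03990

Ex-ante: 5.8% − 4.8% = 1.000%
Ex-post: 5.8% − 8.79% = -2.990%
Difference (ex-post − ex-ante) = -3.9900% → -0.03990.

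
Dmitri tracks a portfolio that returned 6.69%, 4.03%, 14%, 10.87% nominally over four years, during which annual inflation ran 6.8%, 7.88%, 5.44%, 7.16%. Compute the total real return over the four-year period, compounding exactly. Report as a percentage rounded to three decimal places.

Compound the nominal returns: 1.0669 × 1.0403 × 1.1400 × 1.1087 = 1.402818.
Compound inflation: 1.0680 × 1.0788 × 1.0544 × 1.0716 = 1.301818.
Deflate: 1.402818 / 1.301818 = 1.077583.
Total real return = 1.077583 − 1 → 7.758%.

7.758%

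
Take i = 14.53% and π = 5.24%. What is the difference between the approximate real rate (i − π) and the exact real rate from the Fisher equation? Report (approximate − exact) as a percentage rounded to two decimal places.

0.46%

Approximate: r ≈ 14.530% − 5.240% = 9.2900%
Exact: (1 + 0.1453)/(1 + 0.0524) − 1 = 8.8274%
Error = 9.2900% − 8.8274% = 0.4626% → 0.46%.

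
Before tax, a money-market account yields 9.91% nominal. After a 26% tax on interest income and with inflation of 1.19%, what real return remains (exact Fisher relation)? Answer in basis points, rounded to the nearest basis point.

After-tax nominal return = 9.91% × (1 − 0.26) = 7.3334%.
1 + r = 1.073334 / 1.01190 = 1.060712
After-tax real rate = 1.060712 − 1 → 607 basis points.

607 basis points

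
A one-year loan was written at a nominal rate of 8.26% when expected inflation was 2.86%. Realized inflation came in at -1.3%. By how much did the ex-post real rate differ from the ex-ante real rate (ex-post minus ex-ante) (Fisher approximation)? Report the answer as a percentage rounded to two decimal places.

4.16%

Ex-ante: 8.26% − 2.86% = 5.400%
Ex-post: 8.26% − (-1.3%) = 9.560%
Difference (ex-post − ex-ante) = 4.1600% → 4.16%.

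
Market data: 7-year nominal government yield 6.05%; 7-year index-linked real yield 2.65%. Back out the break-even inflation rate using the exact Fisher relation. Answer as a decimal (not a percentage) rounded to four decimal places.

0.0331

(1 + π) = (1 + i)/(1 + r) = 1.06050 / 1.02650 = 1.033122
Break-even inflation = 1.033122 − 1 → 0.0331.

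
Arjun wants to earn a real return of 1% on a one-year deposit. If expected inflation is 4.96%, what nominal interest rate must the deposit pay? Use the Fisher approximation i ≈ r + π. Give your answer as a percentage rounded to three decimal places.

5.960%

i ≈ r + π = 1% + 4.96% = 5.960%.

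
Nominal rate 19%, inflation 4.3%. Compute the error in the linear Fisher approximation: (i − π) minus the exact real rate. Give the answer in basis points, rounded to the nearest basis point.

Approximate: r ≈ 19.000% − 4.300% = 14.7000%
Exact: (1 + 0.1900)/(1 + 0.0430) − 1 = 14.0940%
Error = 14.7000% − 14.0940% = 0.6060% → 61 basis points.

61 basis points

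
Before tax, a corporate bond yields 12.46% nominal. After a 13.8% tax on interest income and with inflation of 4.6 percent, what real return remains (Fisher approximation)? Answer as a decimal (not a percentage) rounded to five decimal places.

After-tax nominal return = 12.46% × (1 − 0.138) = 10.74052%.
r ≈ 10.74052% − 4.6% → 0.06141.

0.06141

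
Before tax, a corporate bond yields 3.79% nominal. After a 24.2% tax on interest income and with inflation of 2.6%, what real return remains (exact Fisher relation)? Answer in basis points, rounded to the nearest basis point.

27 basis points

After-tax nominal return = 3.79% × (1 − 0.242) = 2.87282%.
1 + r = 1.0287282 / 1.02600 = 1.002659
After-tax real rate = 1.002659 − 1 → 27 basis points.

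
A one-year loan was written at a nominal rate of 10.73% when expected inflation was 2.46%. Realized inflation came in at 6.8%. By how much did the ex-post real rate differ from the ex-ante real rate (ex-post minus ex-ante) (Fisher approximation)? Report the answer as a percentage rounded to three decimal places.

Ex-ante: 10.73% − 2.46% = 8.270%
Ex-post: 10.73% − 6.8% = 3.930%
Difference (ex-post − ex-ante) = -4.3400% → -4.340%.

-4.340%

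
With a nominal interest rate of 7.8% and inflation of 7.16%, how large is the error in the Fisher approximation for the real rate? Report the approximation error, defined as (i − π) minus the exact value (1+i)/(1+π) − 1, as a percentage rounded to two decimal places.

Approximate: r ≈ 7.800% − 7.160% = 0.6400%
Exact: (1 + 0.0780)/(1 + 0.0716) − 1 = 0.5972%
Error = 0.6400% − 0.5972% = 0.0428% → 0.04%.

0.04%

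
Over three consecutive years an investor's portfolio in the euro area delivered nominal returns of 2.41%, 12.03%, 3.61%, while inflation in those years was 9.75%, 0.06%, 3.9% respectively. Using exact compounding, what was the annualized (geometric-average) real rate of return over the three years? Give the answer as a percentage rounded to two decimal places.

1.38%

Nominal growth factor = 1.0241 × 1.1203 × 1.0361 = 1.18871673
Price-level growth factor = 1.0975 × 1.0006 × 1.0390 = 1.14098668
Real growth factor = 1.18871673 / 1.14098668 = 1.04183226
Annualized real rate = 1.04183226^(1/3) − 1 = 1.3754% → 1.38%.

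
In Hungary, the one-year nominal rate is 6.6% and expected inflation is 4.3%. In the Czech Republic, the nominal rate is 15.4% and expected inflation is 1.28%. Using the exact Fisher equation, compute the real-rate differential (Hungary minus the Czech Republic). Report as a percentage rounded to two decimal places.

-11.74%

Hungary: (1 + 0.0660)/(1 + 0.0430) − 1 = 2.2052%
The Czech Republic: (1 + 0.1540)/(1 + 0.0128) − 1 = 13.9415%
Differential = 2.2052% − 13.9415% = -11.7364% → -11.74%.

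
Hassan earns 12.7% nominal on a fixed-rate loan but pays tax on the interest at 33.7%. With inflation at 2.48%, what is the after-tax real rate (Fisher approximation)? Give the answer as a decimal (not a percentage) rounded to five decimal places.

0.05940

After-tax nominal return = 12.7% × (1 − 0.337) = 8.4201%.
r ≈ 8.4201% − 2.48% → 0.05940.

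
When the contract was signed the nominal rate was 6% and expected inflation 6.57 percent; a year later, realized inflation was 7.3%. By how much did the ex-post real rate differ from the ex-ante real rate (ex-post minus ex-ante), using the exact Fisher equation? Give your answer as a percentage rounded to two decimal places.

-0.68%

Ex-ante: (1 + 0.0600)/(1 + 0.0657) − 1 = -0.5349%
Ex-post: (1 + 0.0600)/(1 + 0.0730) − 1 = -1.2116%
Difference (ex-post − ex-ante) = -0.6767% → -0.68%.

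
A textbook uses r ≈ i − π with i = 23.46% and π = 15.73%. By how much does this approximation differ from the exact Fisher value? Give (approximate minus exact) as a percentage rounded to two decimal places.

1.05%

Approximate: r ≈ 23.460% − 15.730% = 7.7300%
Exact: (1 + 0.2346)/(1 + 0.1573) − 1 = 6.6793%
Error = 7.7300% − 6.6793% = 1.0507% → 1.05%.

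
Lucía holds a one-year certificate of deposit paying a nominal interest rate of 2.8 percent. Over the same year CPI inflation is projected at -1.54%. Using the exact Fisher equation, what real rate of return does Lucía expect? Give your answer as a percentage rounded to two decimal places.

1 + r = 1.02800 / 0.98460 = 1.044079
r = 1.044079 − 1 = 4.4079%, i.e. 4.41%.

4.41%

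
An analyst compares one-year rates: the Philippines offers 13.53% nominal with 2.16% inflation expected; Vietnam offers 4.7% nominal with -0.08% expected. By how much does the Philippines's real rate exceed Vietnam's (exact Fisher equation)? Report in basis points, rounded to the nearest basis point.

635 basis points

The Philippines: (1 + 0.1353)/(1 + 0.0216) − 1 = 11.1296%
Vietnam: (1 + 0.0470)/(1 − 0.0008) − 1 = 4.7838%
Differential = 11.1296% − 4.7838% = 6.3458% → 635 basis points.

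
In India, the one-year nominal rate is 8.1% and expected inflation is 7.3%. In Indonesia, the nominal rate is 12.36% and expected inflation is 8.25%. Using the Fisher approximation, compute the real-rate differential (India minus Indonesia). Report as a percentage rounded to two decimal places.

India: 8.1% − 7.3% = 0.800%
Indonesia: 12.36% − 8.25% = 4.110%
Differential = -3.310% → -3.31%.

-3.31%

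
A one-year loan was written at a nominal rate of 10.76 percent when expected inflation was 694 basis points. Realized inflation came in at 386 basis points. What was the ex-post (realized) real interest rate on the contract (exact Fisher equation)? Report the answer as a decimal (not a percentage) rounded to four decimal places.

0.0664

Ex-post: (1 + 0.1076)/(1 + 0.0386) − 1 = 6.6436%
So the realized real rate is 0.0664.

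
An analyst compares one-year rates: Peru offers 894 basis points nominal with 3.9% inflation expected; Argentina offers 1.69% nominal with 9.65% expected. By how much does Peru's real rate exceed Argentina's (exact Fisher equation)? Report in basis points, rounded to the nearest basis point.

1211 basis points

Peru: (1 + 0.0894)/(1 + 0.0390) − 1 = 4.8508%
Argentina: (1 + 0.0169)/(1 + 0.0965) − 1 = -7.2595%
Differential = 4.8508% − (-7.2595%) = 12.1103% → 1211 basis points.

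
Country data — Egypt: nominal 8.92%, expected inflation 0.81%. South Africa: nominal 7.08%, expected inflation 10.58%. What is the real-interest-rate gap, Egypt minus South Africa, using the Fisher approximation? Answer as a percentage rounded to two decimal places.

Egypt: 8.92% − 0.81% = 8.110%
South Africa: 7.08% − 10.58% = -3.500%
Differential = 11.610% → 11.61%.

11.61%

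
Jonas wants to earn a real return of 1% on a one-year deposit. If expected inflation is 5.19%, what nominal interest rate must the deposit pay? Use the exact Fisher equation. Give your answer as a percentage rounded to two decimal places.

6.24%

(1 + i) = (1 + r)(1 + π) = 1.01000 × 1.05190 = 1.062419
i = 1.062419 − 1, so the required nominal rate is 6.24%.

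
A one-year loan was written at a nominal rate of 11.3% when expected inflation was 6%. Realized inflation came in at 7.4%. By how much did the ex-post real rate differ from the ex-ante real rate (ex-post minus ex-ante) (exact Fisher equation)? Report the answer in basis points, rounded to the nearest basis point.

-137 basis points

Ex-ante: (1 + 0.1130)/(1 + 0.0600) − 1 = 5.0000%
Ex-post: (1 + 0.1130)/(1 + 0.0740) − 1 = 3.6313%
Difference (ex-post − ex-ante) = -1.3687% → -137 basis points.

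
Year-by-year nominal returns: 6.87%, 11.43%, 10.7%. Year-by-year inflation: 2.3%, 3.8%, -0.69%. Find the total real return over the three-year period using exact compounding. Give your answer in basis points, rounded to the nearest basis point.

Compound the nominal returns: 1.0687 × 1.1143 × 1.1070 = 1.318274.
Compound inflation: 1.0230 × 1.0380 × 0.9931 = 1.054547.
Deflate: 1.318274 / 1.054547 = 1.250085.
Total real return = 1.250085 − 1 → 2501 basis points.

2501 basis points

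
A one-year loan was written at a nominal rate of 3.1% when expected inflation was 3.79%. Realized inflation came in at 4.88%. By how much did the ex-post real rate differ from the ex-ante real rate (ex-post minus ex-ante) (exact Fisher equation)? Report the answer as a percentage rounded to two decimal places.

Ex-ante: (1 + 0.0310)/(1 + 0.0379) − 1 = -0.6648%
Ex-post: (1 + 0.0310)/(1 + 0.0488) − 1 = -1.6972%
Difference (ex-post − ex-ante) = -1.0324% → -1.03%.

-1.03%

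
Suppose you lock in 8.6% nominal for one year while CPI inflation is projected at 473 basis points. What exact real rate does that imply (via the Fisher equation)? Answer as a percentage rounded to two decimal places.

By the Fisher equation, 1 + r = (1 + i)/(1 + π).
1 + r = 1.08600 / 1.04730 = 1.036952
r = 1.036952 − 1 = 3.6952%, i.e. 3.70%.

3.70%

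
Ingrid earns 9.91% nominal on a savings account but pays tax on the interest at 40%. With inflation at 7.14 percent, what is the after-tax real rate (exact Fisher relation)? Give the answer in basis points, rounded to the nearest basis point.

-111 basis points

After-tax nominal return = 9.91% × (1 − 0.4) = 5.9460%.
1 + r = 1.05946 / 1.07140 = 0.988856
After-tax real rate = 0.988856 − 1 → -111 basis points.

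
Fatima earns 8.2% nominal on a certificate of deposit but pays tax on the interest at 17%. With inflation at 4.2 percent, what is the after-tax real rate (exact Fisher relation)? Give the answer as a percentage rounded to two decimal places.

2.50%

After-tax nominal return = 8.2% × (1 − 0.17) = 6.8060%.
1 + r = 1.06806 / 1.04200 = 1.025010
After-tax real rate = 1.025010 − 1 → 2.50%.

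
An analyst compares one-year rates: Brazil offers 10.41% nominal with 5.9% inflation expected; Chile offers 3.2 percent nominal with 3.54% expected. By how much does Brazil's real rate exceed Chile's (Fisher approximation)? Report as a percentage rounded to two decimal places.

4.85%

Brazil: 10.41% − 5.9% = 4.510%
Chile: 3.2% − 3.54% = -0.340%
Differential = 4.850% → 4.85%.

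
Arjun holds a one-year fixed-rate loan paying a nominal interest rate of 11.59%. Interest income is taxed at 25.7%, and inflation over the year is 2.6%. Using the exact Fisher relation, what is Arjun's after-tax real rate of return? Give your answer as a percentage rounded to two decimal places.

After-tax nominal return = 11.59% × (1 − 0.257) = 8.61137%.
1 + r = 1.0861137 / 1.02600 = 1.058590
After-tax real rate = 1.058590 − 1 → 5.86%.

5.86%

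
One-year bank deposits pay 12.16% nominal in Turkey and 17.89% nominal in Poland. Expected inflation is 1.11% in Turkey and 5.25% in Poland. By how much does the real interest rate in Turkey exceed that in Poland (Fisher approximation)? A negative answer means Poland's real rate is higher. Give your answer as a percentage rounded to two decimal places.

Turkey: 12.16% − 1.11% = 11.050%
Poland: 17.89% − 5.25% = 12.640%
Differential = -1.590% → -1.59%.

-1.59%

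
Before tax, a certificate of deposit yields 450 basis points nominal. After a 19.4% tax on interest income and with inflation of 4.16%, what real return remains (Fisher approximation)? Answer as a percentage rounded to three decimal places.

-0.533%

After-tax nominal return = 4.5% × (1 − 0.194) = 3.6270%.
r ≈ 3.6270% − 4.16% → -0.533%.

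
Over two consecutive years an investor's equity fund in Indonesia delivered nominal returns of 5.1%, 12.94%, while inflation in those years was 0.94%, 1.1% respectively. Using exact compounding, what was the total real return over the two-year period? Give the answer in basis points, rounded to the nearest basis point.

Compound the nominal returns: 1.0510 × 1.1294 = 1.186999.
Compound inflation: 1.0094 × 1.0110 = 1.020503.
Deflate: 1.186999 / 1.020503 = 1.163151.
Total real return = 1.163151 − 1 → 1632 basis points.

1632 basis points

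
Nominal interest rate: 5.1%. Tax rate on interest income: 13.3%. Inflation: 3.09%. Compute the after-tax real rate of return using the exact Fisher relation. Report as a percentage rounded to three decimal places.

1.292%

After-tax nominal return = 5.1% × (1 − 0.133) = 4.4217%.
1 + r = 1.044217 / 1.03090 = 1.012918
After-tax real rate = 1.012918 − 1 → 1.292%.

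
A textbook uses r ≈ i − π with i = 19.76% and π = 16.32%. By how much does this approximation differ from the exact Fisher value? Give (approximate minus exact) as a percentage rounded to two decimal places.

Approximate: r ≈ 19.760% − 16.320% = 3.4400%
Exact: (1 + 0.1976)/(1 + 0.1632) − 1 = 2.9574%
Error = 3.4400% − 2.9574% = 0.4826% → 0.48%.

0.48%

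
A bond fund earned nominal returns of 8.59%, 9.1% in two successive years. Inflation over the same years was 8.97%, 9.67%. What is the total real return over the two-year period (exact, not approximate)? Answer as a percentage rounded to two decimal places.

-0.87%

Compound the nominal returns: 1.0859 × 1.0910 = 1.184717.
Compound inflation: 1.0897 × 1.0967 = 1.195074.
Deflate: 1.184717 / 1.195074 = 0.991334.
Total real return = 0.991334 − 1 → -0.87%.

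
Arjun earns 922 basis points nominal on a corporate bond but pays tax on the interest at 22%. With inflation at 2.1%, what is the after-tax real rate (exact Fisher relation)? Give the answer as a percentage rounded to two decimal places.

4.99%

After-tax nominal return = 9.22% × (1 − 0.22) = 7.1916%.
1 + r = 1.071916 / 1.02100 = 1.049869
After-tax real rate = 1.049869 − 1 → 4.99%.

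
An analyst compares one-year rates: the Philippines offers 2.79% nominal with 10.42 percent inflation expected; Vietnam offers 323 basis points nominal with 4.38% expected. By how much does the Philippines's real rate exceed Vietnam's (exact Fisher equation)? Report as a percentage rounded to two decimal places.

The Philippines: (1 + 0.0279)/(1 + 0.1042) − 1 = -6.9100%
Vietnam: (1 + 0.0323)/(1 + 0.0438) − 1 = -1.1017%
Differential = -6.9100% − (-1.1017%) = -5.8082% → -5.81%.

-5.81%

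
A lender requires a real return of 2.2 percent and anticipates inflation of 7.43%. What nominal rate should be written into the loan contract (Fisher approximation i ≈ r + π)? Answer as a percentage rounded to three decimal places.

i ≈ r + π = 2.2% + 7.43% = 9.630%.

9.630%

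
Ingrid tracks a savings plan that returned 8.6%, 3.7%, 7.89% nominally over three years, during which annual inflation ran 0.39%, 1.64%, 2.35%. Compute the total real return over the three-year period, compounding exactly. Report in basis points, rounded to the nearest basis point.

Nominal growth factor = 1.0860 × 1.0370 × 1.0789 = 1.215038
Price-level growth factor = 1.0039 × 1.0164 × 1.0235 = 1.044343
Real growth factor = 1.215038 / 1.044343 = 1.163448
Total real return = 1.163448 − 1 → 1634 basis points.

1634 basis points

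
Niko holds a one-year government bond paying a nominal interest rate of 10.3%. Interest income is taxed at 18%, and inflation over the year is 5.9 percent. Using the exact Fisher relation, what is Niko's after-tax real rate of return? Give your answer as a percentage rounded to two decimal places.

2.40%

After-tax nominal return = 10.3% × (1 − 0.18) = 8.4460%.
1 + r = 1.08446 / 1.05900 = 1.024042
After-tax real rate = 1.024042 − 1 → 2.40%.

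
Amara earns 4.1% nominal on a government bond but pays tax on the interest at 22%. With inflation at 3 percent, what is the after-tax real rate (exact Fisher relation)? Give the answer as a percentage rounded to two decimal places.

After-tax nominal return = 4.1% × (1 − 0.22) = 3.1980%.
1 + r = 1.03198 / 1.03000 = 1.001922
After-tax real rate = 1.001922 − 1 → 0.19%.

0.19%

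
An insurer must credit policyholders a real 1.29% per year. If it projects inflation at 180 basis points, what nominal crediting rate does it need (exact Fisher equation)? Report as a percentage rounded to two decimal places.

(1 + i) = (1 + r)(1 + π) = 1.01290 × 1.01800 = 1.0311322
i = 1.0311322 − 1, so the required nominal rate is 3.11%.

3.11%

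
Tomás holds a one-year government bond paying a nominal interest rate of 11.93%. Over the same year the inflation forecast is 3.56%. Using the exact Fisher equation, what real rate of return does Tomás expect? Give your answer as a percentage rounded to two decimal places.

1 + r = 1.11930 / 1.03560 = 1.080823
r = 1.080823 − 1 = 8.0823%, i.e. 8.08%.

8.08%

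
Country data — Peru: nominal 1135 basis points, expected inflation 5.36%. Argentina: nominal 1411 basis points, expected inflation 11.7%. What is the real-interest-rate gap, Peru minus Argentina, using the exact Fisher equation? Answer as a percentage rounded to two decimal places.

Peru: (1 + 0.1135)/(1 + 0.0536) − 1 = 5.6853%
Argentina: (1 + 0.1411)/(1 + 0.1170) − 1 = 2.1576%
Differential = 5.6853% − 2.1576% = 3.5277% → 3.53%.

3.53%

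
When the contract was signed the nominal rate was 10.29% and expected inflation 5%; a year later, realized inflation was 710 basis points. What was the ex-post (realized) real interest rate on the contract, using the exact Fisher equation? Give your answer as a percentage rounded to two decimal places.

2.98%

Ex-post: (1 + 0.1029)/(1 + 0.0710) − 1 = 2.9785%
So the realized real rate is 2.98%.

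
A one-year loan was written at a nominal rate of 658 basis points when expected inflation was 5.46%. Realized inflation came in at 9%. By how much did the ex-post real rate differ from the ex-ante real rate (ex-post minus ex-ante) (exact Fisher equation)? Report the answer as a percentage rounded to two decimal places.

-3.28%

Ex-ante: (1 + 0.0658)/(1 + 0.0546) − 1 = 1.0620%
Ex-post: (1 + 0.0658)/(1 + 0.0900) − 1 = -2.2202%
Difference (ex-post − ex-ante) = -3.2822% → -3.28%.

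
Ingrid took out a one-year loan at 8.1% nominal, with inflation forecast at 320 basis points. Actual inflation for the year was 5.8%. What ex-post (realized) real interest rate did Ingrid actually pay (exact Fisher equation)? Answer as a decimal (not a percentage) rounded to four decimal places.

0.0217

Ex-post: (1 + 0.0810)/(1 + 0.0580) − 1 = 2.1739%
So the realized real rate is 0.0217.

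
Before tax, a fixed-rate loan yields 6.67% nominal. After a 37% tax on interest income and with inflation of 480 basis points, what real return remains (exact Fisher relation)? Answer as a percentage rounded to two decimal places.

After-tax nominal return = 6.67% × (1 − 0.37) = 4.2021%.
1 + r = 1.042021 / 1.04800 = 0.994295
After-tax real rate = 0.994295 − 1 → -0.57%.

-0.57%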